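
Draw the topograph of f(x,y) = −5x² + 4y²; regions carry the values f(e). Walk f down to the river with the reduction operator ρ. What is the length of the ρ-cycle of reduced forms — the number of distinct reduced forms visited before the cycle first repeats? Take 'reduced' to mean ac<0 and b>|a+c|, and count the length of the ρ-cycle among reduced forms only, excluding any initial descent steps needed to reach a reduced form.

D = 80, ⌊√D⌋ = 8
descent: ρ → (4,8,-1)  [lands on river]
river: ρ → (-1,8,4)
ρ-cycle length = 2 (tail of 1 descent step not counted)

2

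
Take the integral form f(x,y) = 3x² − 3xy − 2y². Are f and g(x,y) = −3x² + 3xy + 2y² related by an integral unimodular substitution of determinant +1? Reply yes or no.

D₁ = 33, D₂ = 33
river cycle of f (length 4): (-2, 3, 3), (3, 3, -2), (-2, 5, 1), (1, 5, -2)
river cycle of g (length 4): (2, 5, -1), (-1, 5, 2), (2, 3, -3), (-3, 3, 2)
cycles differ ⇒ inequivalent

no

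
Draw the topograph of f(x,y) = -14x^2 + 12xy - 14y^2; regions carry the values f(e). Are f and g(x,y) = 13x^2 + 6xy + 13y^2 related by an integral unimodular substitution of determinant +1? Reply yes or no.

D₁ = -640, D₂ = -640
f is negative-definite; reduce −f:
−f: flip: (14,-12,14)→(14,12,14)
−f: reduced (well bottom): (14,12,14) with a≤c, −a<b≤a
flip sign back: reduced form of f is (-14,-12,-14)
g: reduced (well bottom): (13,6,13) with a≤c, −a<b≤a
reduced forms (-14, -12, -14) vs (13, 6, 13) ⇒ inequivalent

no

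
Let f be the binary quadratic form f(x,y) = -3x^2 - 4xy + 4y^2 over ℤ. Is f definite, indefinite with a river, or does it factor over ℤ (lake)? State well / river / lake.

D = b²−4ac = (-4)² − 4·(-3)·4 = 64
D = 8² is a perfect square ⇒ form factors over ℤ ⇒ lakes

lake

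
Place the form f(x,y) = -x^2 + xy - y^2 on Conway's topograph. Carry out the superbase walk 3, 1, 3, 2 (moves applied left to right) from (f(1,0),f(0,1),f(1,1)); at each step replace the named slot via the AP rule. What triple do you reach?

start (-1,-1,-1) = (f(1,0),f(0,1),f(1,1))
replace slot 3: 2·((-1)+(-1)) − (-1) = -3 → (-1,-1,-3)
replace slot 1: 2·((-1)+(-3)) − (-1) = -7 → (-7,-1,-3)
replace slot 3: 2·((-7)+(-1)) − (-3) = -13 → (-7,-1,-13)
replace slot 2: 2·((-7)+(-13)) − (-1) = -39 → (-7,-39,-13)

-7,-39,-13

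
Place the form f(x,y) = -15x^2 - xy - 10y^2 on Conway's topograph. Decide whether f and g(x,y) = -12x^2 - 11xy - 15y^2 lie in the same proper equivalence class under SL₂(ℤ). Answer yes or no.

D₁ = -599, D₂ = -599
f is negative-definite; reduce −f:
−f: flip: (15,1,10)→(10,-1,15)
−f: reduced (well bottom): (10,-1,15) with a≤c, −a<b≤a
flip sign back: reduced form of f is (-10,1,-15)
g is negative-definite; reduce −g:
−g: reduced (well bottom): (12,11,15) with a≤c, −a<b≤a
flip sign back: reduced form of g is (-12,-11,-15)
reduced forms (-10, 1, -15) vs (-12, -11, -15) ⇒ inequivalent

no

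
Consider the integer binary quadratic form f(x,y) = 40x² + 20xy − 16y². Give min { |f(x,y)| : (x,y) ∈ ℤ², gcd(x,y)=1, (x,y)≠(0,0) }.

descent: ρ → (-16,44,16)  [lands on river]
river: ρ → (16,52,-4)
river: ρ → (-4,52,16)
river: ρ → (16,44,-16)
river: ρ → (-16,52,4)
river: ρ → (4,52,-16)
closes: descent 1, river 6
min |a| on river = 4

4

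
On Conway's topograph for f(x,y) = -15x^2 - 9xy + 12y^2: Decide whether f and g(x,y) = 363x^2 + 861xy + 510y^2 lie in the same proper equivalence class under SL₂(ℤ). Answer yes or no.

D₁ = 801, D₂ = 801
river cycle of f (length 14): (12, 9, -15), (-15, 21, 6), (6, 27, -3), (-3, 27, 6), (6, 21, -15), (-15, 9, 12), (12, 15, -12), (-12, 9, 15), (15, 21, -6), (-6, 27, 3), … (4 more)
river cycle of g (length 14): (12, 9, -15), (-15, 21, 6), (6, 27, -3), (-3, 27, 6), (6, 21, -15), (-15, 9, 12), (12, 15, -12), (-12, 9, 15), (15, 21, -6), (-6, 27, 3), … (4 more)
cycles coincide ⇒ equivalent

yes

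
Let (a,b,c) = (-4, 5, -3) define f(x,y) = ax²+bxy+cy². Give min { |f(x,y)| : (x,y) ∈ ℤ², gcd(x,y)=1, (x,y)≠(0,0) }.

translate: b→3 (≡-5 mod 8), so (4,-5,3)→(4,3,2)
flip: (4,3,2)→(2,-3,4)
translate: b→1 (≡-3 mod 4), so (2,-3,4)→(2,1,3)
reduced (well bottom): (2,1,3) with a≤c, −a<b≤a
well minimum |f| = |-2| = 2 (negative-definite)

2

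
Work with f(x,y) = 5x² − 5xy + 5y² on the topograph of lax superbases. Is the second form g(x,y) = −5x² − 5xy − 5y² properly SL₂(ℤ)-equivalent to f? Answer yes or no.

D₁ = -75, D₂ = -75
f: translate: b→5 (≡-5 mod 10), so (5,-5,5)→(5,5,5)
f: reduced (well bottom): (5,5,5) with a≤c, −a<b≤a
g is negative-definite; reduce −g:
−g: reduced (well bottom): (5,5,5) with a≤c, −a<b≤a
flip sign back: reduced form of g is (-5,-5,-5)
reduced forms (5, 5, 5) vs (-5, -5, -5) ⇒ inequivalent

no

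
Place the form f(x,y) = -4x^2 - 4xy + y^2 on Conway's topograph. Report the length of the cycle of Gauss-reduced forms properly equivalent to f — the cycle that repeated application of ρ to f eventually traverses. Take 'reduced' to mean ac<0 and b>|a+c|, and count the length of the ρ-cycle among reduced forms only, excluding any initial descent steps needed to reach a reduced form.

D = 32, ⌊√D⌋ = 5
descent: ρ → (1,4,-4)  [lands on river]
river: ρ → (-4,4,1)
ρ-cycle length = 2 (tail of 1 descent step not counted)

2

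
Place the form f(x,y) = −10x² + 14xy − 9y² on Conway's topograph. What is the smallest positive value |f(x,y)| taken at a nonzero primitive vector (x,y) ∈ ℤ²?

translate: b→6 (≡-14 mod 20), so (10,-14,9)→(10,6,5)
flip: (10,6,5)→(5,-6,10)
translate: b→4 (≡-6 mod 10), so (5,-6,10)→(5,4,9)
reduced (well bottom): (5,4,9) with a≤c, −a<b≤a
well minimum |f| = |-5| = 5 (negative-definite)

5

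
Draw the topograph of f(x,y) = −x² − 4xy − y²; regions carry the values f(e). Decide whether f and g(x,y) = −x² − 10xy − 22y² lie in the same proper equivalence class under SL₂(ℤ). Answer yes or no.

D₁ = 12, D₂ = 12
river cycle of f (length 2): (-1, 2, 2), (2, 2, -1)
river cycle of g (length 2): (-1, 2, 2), (2, 2, -1)
cycles coincide ⇒ equivalent

yes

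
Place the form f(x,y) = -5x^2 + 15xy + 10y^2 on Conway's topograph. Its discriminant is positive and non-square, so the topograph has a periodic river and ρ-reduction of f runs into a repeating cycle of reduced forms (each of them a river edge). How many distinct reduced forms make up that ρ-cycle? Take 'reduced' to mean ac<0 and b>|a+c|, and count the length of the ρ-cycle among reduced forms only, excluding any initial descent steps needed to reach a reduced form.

D = 425, ⌊√D⌋ = 20
river: ρ → (10,5,-10)
river: ρ → (-10,15,5)
river: ρ → (5,15,-10)
river: ρ → (-10,5,10)
river: ρ → (10,15,-5)
river: ρ → (-5,15,10)
ρ-cycle length = 6 (tail of 0 descent steps not counted)

6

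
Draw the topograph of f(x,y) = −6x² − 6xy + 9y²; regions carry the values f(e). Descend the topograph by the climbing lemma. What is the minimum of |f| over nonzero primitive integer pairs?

descent: ρ → (9,6,-6)  [lands on river]
river: ρ → (-6,6,9)
river: ρ → (9,12,-3)
river: ρ → (-3,12,9)
closes: descent 1, river 4
min |a| on river = 3

3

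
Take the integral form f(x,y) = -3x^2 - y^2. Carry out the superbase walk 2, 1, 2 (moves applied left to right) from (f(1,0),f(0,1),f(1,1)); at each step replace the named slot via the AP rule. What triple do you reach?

start (-3,-1,-4) = (f(1,0),f(0,1),f(1,1))
replace slot 2: 2·((-3)+(-4)) − (-1) = -13 → (-3,-13,-4)
replace slot 1: 2·((-13)+(-4)) − (-3) = -31 → (-31,-13,-4)
replace slot 2: 2·((-31)+(-4)) − (-13) = -57 → (-31,-57,-4)

-31,-57,-4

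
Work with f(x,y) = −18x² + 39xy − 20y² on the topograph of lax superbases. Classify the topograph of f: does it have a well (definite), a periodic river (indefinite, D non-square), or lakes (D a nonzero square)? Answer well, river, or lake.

D = b²−4ac = 39² − 4·(-18)·(-20) = 81
D = 9² is a perfect square ⇒ form factors over ℤ ⇒ lakes

lake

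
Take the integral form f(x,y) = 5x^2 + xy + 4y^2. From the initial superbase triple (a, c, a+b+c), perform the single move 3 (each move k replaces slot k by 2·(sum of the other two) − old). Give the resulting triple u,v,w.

start (5,4,10) = (f(1,0),f(0,1),f(1,1))
replace slot 3: 2·(5+4) − 10 = 8 → (5,4,8)

5,4,8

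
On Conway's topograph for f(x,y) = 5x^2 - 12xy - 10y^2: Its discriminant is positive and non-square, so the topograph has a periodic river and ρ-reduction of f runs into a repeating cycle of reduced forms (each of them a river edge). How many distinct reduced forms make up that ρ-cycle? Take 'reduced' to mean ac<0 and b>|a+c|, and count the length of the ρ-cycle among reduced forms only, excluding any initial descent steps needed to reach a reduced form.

D = 344, ⌊√D⌋ = 18
descent: ρ → (-10,12,5)  [lands on river]
river: ρ → (5,18,-1)
river: ρ → (-1,18,5)
river: ρ → (5,12,-10)
river: ρ → (-10,8,7)
river: ρ → (7,6,-11)
river: ρ → (-11,16,2)
river: ρ → (2,16,-11)
river: ρ → (-11,6,7)
river: ρ → (7,8,-10)
ρ-cycle length = 10 (tail of 1 descent step not counted)

10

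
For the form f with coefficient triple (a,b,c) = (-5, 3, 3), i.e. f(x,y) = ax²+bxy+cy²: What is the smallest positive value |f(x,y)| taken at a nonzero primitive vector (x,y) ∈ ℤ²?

river: ρ → (3,3,-5)
river: ρ → (-5,7,1)
river: ρ → (1,7,-5)
river: ρ → (-5,3,3)
closes: descent 0, river 4
min |a| on river = 1

1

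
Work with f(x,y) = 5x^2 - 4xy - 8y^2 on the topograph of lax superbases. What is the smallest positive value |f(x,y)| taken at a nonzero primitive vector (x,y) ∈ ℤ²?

descent: ρ → (-8,4,5)  [lands on river]
river: ρ → (5,6,-7)
river: ρ → (-7,8,4)
river: ρ → (4,8,-7)
river: ρ → (-7,6,5)
river: ρ → (5,4,-8)
river: ρ → (-8,12,1)
river: ρ → (1,12,-8)
closes: descent 1, river 8
min |a| on river = 1

1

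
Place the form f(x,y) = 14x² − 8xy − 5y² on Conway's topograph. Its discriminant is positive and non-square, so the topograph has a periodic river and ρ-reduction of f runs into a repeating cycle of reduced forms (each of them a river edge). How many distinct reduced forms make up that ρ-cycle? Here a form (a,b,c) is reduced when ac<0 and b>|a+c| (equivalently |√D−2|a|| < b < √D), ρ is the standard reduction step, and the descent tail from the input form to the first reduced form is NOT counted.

D = 344, ⌊√D⌋ = 18
descent: ρ → (-5,18,1)  [lands on river]
river: ρ → (1,18,-5)
river: ρ → (-5,12,10)
river: ρ → (10,8,-7)
river: ρ → (-7,6,11)
river: ρ → (11,16,-2)
river: ρ → (-2,16,11)
river: ρ → (11,6,-7)
river: ρ → (-7,8,10)
river: ρ → (10,12,-5)
ρ-cycle length = 10 (tail of 1 descent step not counted)

10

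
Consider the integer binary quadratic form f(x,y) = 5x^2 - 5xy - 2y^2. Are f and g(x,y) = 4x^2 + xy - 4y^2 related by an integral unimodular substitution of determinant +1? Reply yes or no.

D₁ = 65, D₂ = 65
river cycle of f (length 6): (-2, 5, 5), (5, 5, -2), (-2, 7, 2), (2, 5, -5), (-5, 5, 2), (2, 7, -2)
river cycle of g (length 6): (-4, 7, 1), (1, 7, -4), (-4, 1, 4), (4, 7, -1), (-1, 7, 4), (4, 1, -4)
cycles differ ⇒ inequivalent

no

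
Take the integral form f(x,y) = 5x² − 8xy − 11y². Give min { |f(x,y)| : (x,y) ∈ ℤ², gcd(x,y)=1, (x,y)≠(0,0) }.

descent: ρ → (-11,8,5)  [lands on river]
river: ρ → (5,12,-7)
river: ρ → (-7,16,1)
river: ρ → (1,16,-7)
river: ρ → (-7,12,5)
river: ρ → (5,8,-11)
river: ρ → (-11,14,2)
river: ρ → (2,14,-11)
closes: descent 1, river 8
min |a| on river = 1

1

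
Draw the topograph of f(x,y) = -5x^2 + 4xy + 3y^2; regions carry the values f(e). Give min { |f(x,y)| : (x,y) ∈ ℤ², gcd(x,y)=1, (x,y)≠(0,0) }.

river: ρ → (3,8,-1)
river: ρ → (-1,8,3)
river: ρ → (3,4,-5)
river: ρ → (-5,6,2)
river: ρ → (2,6,-5)
river: ρ → (-5,4,3)
closes: descent 0, river 6
min |a| on river = 1

1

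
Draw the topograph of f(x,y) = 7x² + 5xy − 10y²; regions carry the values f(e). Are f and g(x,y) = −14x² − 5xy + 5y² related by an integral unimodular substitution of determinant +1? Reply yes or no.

D₁ = 305, D₂ = 305
river cycle of f (length 8): (-10, 15, 2), (2, 17, -2), (-2, 15, 10), (10, 5, -7), (-7, 9, 8), (8, 7, -8), (-8, 9, 7), (7, 5, -10)
river cycle of g (length 4): (5, 15, -4), (-4, 17, 1), (1, 17, -4), (-4, 15, 5)
cycles differ ⇒ inequivalent

no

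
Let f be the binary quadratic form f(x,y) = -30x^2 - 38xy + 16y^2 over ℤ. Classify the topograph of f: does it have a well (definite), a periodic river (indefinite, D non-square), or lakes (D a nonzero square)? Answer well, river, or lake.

D = b²−4ac = (-38)² − 4·(-30)·16 = 3364
D = 58² is a perfect square ⇒ form factors over ℤ ⇒ lakes

lake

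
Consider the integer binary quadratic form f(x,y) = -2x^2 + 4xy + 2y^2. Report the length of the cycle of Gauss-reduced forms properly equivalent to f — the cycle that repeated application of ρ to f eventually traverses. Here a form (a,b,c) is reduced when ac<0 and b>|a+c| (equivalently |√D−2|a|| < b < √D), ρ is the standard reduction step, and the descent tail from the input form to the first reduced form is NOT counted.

D = 32, ⌊√D⌋ = 5
river: ρ → (2,4,-2)
river: ρ → (-2,4,2)
ρ-cycle length = 2 (tail of 0 descent steps not counted)

2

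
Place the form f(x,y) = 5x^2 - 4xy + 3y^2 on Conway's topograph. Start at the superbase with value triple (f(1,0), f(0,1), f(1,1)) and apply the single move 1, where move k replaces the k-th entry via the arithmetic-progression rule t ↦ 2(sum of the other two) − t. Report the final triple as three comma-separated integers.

start (5,3,4) = (f(1,0),f(0,1),f(1,1))
replace slot 1: 2·(3+4) − 5 = 9 → (9,3,4)

9,3,4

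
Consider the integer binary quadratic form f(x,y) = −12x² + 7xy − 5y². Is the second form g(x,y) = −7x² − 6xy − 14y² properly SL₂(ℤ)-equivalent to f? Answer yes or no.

D₁ = -191, D₂ = -356
discriminants differ ⇒ not SL₂(ℤ)-equivalent

no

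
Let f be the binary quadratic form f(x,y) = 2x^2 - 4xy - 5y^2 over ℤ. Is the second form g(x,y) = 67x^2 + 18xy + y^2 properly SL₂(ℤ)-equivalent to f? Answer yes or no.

D₁ = 56, D₂ = 56
river cycle of f (length 4): (-5, 4, 2), (2, 4, -5), (-5, 6, 1), (1, 6, -5)
river cycle of g (length 4): (1, 6, -5), (-5, 4, 2), (2, 4, -5), (-5, 6, 1)
cycles coincide ⇒ equivalent

yes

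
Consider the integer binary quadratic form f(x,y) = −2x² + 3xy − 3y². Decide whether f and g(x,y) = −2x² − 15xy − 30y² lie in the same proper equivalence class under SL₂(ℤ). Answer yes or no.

D₁ = -15, D₂ = -15
f is negative-definite; reduce −f:
−f: translate: b→1 (≡-3 mod 4), so (2,-3,3)→(2,1,2)
−f: reduced (well bottom): (2,1,2) with a≤c, −a<b≤a
flip sign back: reduced form of f is (-2,-1,-2)
g is negative-definite; reduce −g:
−g: translate: b→-1 (≡15 mod 4), so (2,15,30)→(2,-1,2)
−g: flip: (2,-1,2)→(2,1,2)
−g: reduced (well bottom): (2,1,2) with a≤c, −a<b≤a
flip sign back: reduced form of g is (-2,-1,-2)
reduced forms (-2, -1, -2) vs (-2, -1, -2) ⇒ equivalent

yes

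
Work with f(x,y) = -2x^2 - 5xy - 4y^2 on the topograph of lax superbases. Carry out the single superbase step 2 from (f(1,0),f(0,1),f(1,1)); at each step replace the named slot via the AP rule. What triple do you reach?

start (-2,-4,-11) = (f(1,0),f(0,1),f(1,1))
replace slot 2: 2·((-2)+(-11)) − (-4) = -22 → (-2,-22,-11)

-2,-22,-11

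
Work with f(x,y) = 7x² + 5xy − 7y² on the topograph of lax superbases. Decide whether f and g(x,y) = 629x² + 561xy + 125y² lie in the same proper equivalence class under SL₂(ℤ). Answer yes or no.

D₁ = 221, D₂ = 221
river cycle of f (length 4): (-7, 9, 5), (5, 11, -5), (-5, 9, 7), (7, 5, -7)
river cycle of g (length 4): (7, 5, -7), (-7, 9, 5), (5, 11, -5), (-5, 9, 7)
cycles coincide ⇒ equivalent

yes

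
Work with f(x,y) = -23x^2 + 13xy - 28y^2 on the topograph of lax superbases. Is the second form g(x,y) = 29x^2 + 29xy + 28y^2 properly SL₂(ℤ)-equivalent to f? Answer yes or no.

D₁ = -2407, D₂ = -2407
f is negative-definite; reduce −f:
−f: reduced (well bottom): (23,-13,28) with a≤c, −a<b≤a
flip sign back: reduced form of f is (-23,13,-28)
g: flip: (29,29,28)→(28,-29,29)
g: translate: b→27 (≡-29 mod 56), so (28,-29,29)→(28,27,28)
g: reduced (well bottom): (28,27,28) with a≤c, −a<b≤a
reduced forms (-23, 13, -28) vs (28, 27, 28) ⇒ inequivalent

no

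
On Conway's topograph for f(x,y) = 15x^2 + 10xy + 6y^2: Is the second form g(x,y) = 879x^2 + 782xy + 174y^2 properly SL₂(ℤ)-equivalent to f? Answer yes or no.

D₁ = -260, D₂ = -260
f: flip: (15,10,6)→(6,-10,15)
f: translate: b→2 (≡-10 mod 12), so (6,-10,15)→(6,2,11)
f: reduced (well bottom): (6,2,11) with a≤c, −a<b≤a
g: flip: (879,782,174)→(174,-782,879)
g: translate: b→-86 (≡-782 mod 348), so (174,-782,879)→(174,-86,11)
g: flip: (174,-86,11)→(11,86,174)
g: translate: b→-2 (≡86 mod 22), so (11,86,174)→(11,-2,6)
g: flip: (11,-2,6)→(6,2,11)
g: reduced (well bottom): (6,2,11) with a≤c, −a<b≤a
reduced forms (6, 2, 11) vs (6, 2, 11) ⇒ equivalent

yes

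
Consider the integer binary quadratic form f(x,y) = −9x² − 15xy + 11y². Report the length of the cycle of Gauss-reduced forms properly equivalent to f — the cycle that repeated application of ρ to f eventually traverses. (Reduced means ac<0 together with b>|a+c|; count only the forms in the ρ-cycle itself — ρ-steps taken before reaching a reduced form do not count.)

D = 621, ⌊√D⌋ = 24
descent: ρ → (11,15,-9)  [lands on river]
river: ρ → (-9,21,5)
river: ρ → (5,19,-13)
river: ρ → (-13,7,11)
ρ-cycle length = 4 (tail of 1 descent step not counted)

4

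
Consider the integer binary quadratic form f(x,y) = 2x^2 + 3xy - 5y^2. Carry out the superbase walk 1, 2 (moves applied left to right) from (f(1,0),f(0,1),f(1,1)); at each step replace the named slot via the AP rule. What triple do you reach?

start (2,-5,0) = (f(1,0),f(0,1),f(1,1))
replace slot 1: 2·((-5)+0) − 2 = -12 → (-12,-5,0)
replace slot 2: 2·((-12)+0) − (-5) = -19 → (-12,-19,0)

-12,-19,0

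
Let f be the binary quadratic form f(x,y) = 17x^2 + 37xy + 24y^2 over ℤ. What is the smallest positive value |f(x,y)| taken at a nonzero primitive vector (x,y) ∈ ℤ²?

translate: b→3 (≡37 mod 34), so (17,37,24)→(17,3,4)
flip: (17,3,4)→(4,-3,17)
reduced (well bottom): (4,-3,17) with a≤c, −a<b≤a
well minimum = a = 4

4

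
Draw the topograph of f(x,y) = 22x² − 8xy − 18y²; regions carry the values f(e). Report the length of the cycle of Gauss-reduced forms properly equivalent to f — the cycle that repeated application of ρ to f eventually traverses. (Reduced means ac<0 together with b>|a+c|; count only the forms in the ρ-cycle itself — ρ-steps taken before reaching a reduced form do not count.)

D = 1648, ⌊√D⌋ = 40
descent: ρ → (-18,8,22)  [lands on river]
river: ρ → (22,36,-4)
river: ρ → (-4,36,22)
river: ρ → (22,8,-18)
river: ρ → (-18,28,12)
river: ρ → (12,20,-26)
river: ρ → (-26,32,6)
river: ρ → (6,40,-2)
river: ρ → (-2,40,6)
river: ρ → (6,32,-26)
river: ρ → (-26,20,12)
river: ρ → (12,28,-18)
ρ-cycle length = 12 (tail of 1 descent step not counted)

12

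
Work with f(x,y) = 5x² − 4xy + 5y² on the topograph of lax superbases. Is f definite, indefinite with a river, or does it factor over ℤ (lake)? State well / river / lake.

D = b²−4ac = (-4)² − 4·5·5 = -84
D < 0 ⇒ definite ⇒ every region one sign ⇒ single well

well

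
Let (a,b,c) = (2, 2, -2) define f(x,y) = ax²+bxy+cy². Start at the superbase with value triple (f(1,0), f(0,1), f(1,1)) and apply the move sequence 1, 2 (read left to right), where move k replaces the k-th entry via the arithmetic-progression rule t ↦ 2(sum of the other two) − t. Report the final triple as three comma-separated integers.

start (2,-2,2) = (f(1,0),f(0,1),f(1,1))
replace slot 1: 2·((-2)+2) − 2 = -2 → (-2,-2,2)
replace slot 2: 2·((-2)+2) − (-2) = 2 → (-2,2,2)

-2,2,2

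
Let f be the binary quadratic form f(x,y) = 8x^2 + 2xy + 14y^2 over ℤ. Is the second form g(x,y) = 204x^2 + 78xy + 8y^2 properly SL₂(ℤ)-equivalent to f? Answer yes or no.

D₁ = -444, D₂ = -444
f: reduced (well bottom): (8,2,14) with a≤c, −a<b≤a
g: flip: (204,78,8)→(8,-78,204)
g: translate: b→2 (≡-78 mod 16), so (8,-78,204)→(8,2,14)
g: reduced (well bottom): (8,2,14) with a≤c, −a<b≤a
reduced forms (8, 2, 14) vs (8, 2, 14) ⇒ equivalent

yes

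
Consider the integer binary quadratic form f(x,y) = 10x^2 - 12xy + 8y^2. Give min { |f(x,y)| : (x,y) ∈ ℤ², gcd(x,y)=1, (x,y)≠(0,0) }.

translate: b→8 (≡-12 mod 20), so (10,-12,8)→(10,8,6)
flip: (10,8,6)→(6,-8,10)
translate: b→4 (≡-8 mod 12), so (6,-8,10)→(6,4,8)
reduced (well bottom): (6,4,8) with a≤c, −a<b≤a
well minimum = a = 6

6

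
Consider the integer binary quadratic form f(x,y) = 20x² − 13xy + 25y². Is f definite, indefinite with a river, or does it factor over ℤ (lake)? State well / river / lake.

D = b²−4ac = (-13)² − 4·20·25 = -1831
D < 0 ⇒ definite ⇒ every region one sign ⇒ single well

well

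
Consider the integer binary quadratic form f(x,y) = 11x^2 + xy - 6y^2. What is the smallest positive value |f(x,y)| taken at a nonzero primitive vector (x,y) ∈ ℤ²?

descent: ρ → (-6,11,6)  [lands on river]
river: ρ → (6,13,-4)
river: ρ → (-4,11,9)
river: ρ → (9,7,-6)
river: ρ → (-6,5,10)
river: ρ → (10,15,-1)
river: ρ → (-1,15,10)
river: ρ → (10,5,-6)
river: ρ → (-6,7,9)
river: ρ → (9,11,-4)
river: ρ → (-4,13,6)
river: ρ → (6,11,-6)
river: ρ → (-6,13,4)
river: ρ → (4,11,-9)
river: ρ → (-9,7,6)
river: ρ → (6,5,-10)
river: ρ → (-10,15,1)
river: ρ → (1,15,-10)
river: ρ → (-10,5,6)
river: ρ → (6,7,-9)
river: ρ → (-9,11,4)
river: ρ → (4,13,-6)
closes: descent 1, river 22
min |a| on river = 1

1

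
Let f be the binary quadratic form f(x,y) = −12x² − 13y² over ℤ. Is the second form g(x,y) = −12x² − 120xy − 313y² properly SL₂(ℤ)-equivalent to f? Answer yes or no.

D₁ = -624, D₂ = -624
f is negative-definite; reduce −f:
−f: reduced (well bottom): (12,0,13) with a≤c, −a<b≤a
flip sign back: reduced form of f is (-12,0,-13)
g is negative-definite; reduce −g:
−g: translate: b→0 (≡120 mod 24), so (12,120,313)→(12,0,13)
−g: reduced (well bottom): (12,0,13) with a≤c, −a<b≤a
flip sign back: reduced form of g is (-12,0,-13)
reduced forms (-12, 0, -13) vs (-12, 0, -13) ⇒ equivalent

yes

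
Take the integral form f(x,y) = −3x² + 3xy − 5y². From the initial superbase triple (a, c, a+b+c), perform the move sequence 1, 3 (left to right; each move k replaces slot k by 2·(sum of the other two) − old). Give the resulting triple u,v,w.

start (-3,-5,-5) = (f(1,0),f(0,1),f(1,1))
replace slot 1: 2·((-5)+(-5)) − (-3) = -17 → (-17,-5,-5)
replace slot 3: 2·((-17)+(-5)) − (-5) = -39 → (-17,-5,-39)

-17,-5,-39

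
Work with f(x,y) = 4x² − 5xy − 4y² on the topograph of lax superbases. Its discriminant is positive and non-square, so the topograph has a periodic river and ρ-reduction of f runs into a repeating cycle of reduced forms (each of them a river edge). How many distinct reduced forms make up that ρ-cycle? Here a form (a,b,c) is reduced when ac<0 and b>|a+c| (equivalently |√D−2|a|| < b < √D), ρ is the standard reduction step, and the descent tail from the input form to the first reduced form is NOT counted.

D = 89, ⌊√D⌋ = 9
descent: ρ → (-4,5,4)  [lands on river]
river: ρ → (4,3,-5)
river: ρ → (-5,7,2)
river: ρ → (2,9,-1)
river: ρ → (-1,9,2)
river: ρ → (2,7,-5)
river: ρ → (-5,3,4)
river: ρ → (4,5,-4)
river: ρ → (-4,3,5)
river: ρ → (5,7,-2)
river: ρ → (-2,9,1)
river: ρ → (1,9,-2)
river: ρ → (-2,7,5)
river: ρ → (5,3,-4)
ρ-cycle length = 14 (tail of 1 descent step not counted)

14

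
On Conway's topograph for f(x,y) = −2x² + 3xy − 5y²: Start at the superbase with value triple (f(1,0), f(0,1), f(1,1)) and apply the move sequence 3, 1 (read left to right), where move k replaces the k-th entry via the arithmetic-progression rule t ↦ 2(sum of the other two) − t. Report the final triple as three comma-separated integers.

start (-2,-5,-4) = (f(1,0),f(0,1),f(1,1))
replace slot 3: 2·((-2)+(-5)) − (-4) = -10 → (-2,-5,-10)
replace slot 1: 2·((-5)+(-10)) − (-2) = -28 → (-28,-5,-10)

-28,-5,-10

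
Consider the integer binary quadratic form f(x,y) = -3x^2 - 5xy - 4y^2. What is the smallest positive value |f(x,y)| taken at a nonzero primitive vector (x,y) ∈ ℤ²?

translate: b→-1 (≡5 mod 6), so (3,5,4)→(3,-1,2)
flip: (3,-1,2)→(2,1,3)
reduced (well bottom): (2,1,3) with a≤c, −a<b≤a
well minimum |f| = |-2| = 2 (negative-definite)

2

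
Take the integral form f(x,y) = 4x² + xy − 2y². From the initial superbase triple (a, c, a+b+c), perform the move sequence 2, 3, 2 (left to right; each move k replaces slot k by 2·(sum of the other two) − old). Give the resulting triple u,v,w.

start (4,-2,3) = (f(1,0),f(0,1),f(1,1))
replace slot 2: 2·(4+3) − (-2) = 16 → (4,16,3)
replace slot 3: 2·(4+16) − 3 = 37 → (4,16,37)
replace slot 2: 2·(4+37) − 16 = 66 → (4,66,37)

4,66,37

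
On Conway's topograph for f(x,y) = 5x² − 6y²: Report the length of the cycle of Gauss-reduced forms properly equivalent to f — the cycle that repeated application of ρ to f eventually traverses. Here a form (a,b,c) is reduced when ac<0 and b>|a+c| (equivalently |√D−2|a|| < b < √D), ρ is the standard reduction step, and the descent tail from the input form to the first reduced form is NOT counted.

D = 120, ⌊√D⌋ = 10
descent: ρ → (-6,0,5)
descent: ρ → (5,10,-1)  [lands on river]
river: ρ → (-1,10,5)
ρ-cycle length = 2 (tail of 2 descent steps not counted)

2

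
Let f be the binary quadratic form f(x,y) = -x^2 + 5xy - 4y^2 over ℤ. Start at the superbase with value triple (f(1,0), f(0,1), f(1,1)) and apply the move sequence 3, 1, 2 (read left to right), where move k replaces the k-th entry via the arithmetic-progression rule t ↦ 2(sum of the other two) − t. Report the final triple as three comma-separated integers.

start (-1,-4,0) = (f(1,0),f(0,1),f(1,1))
replace slot 3: 2·((-1)+(-4)) − 0 = -10 → (-1,-4,-10)
replace slot 1: 2·((-4)+(-10)) − (-1) = -27 → (-27,-4,-10)
replace slot 2: 2·((-27)+(-10)) − (-4) = -70 → (-27,-70,-10)

-27,-70,-10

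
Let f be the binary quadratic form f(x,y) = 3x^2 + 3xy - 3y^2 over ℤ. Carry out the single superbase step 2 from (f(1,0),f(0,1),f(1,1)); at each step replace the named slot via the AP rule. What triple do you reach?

start (3,-3,3) = (f(1,0),f(0,1),f(1,1))
replace slot 2: 2·(3+3) − (-3) = 15 → (3,15,3)

3,15,3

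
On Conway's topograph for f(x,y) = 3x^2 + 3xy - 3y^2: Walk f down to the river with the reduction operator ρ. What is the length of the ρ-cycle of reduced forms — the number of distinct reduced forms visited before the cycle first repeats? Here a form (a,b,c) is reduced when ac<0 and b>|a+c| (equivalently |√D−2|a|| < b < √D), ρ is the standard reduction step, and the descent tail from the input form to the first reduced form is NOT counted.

D = 45, ⌊√D⌋ = 6
river: ρ → (-3,3,3)
river: ρ → (3,3,-3)
ρ-cycle length = 2 (tail of 0 descent steps not counted)

2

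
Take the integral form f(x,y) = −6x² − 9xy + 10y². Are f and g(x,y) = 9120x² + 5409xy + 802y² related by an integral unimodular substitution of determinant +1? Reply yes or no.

D₁ = 321, D₂ = 321
river cycle of f (length 6): (10, 9, -6), (-6, 15, 4), (4, 17, -2), (-2, 15, 12), (12, 9, -5), (-5, 11, 10)
river cycle of g (length 6): (10, 9, -6), (-6, 15, 4), (4, 17, -2), (-2, 15, 12), (12, 9, -5), (-5, 11, 10)
cycles coincide ⇒ equivalent

yes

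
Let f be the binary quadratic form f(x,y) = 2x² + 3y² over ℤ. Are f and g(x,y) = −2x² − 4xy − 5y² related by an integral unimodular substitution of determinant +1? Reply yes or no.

D₁ = -24, D₂ = -24
f: reduced (well bottom): (2,0,3) with a≤c, −a<b≤a
g is negative-definite; reduce −g:
−g: translate: b→0 (≡4 mod 4), so (2,4,5)→(2,0,3)
−g: reduced (well bottom): (2,0,3) with a≤c, −a<b≤a
flip sign back: reduced form of g is (-2,0,-3)
reduced forms (2, 0, 3) vs (-2, 0, -3) ⇒ inequivalent

no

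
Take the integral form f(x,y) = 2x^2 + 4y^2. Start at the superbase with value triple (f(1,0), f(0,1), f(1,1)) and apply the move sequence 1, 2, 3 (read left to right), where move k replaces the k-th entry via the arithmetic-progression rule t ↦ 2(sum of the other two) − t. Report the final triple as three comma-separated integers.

start (2,4,6) = (f(1,0),f(0,1),f(1,1))
replace slot 1: 2·(4+6) − 2 = 18 → (18,4,6)
replace slot 2: 2·(18+6) − 4 = 44 → (18,44,6)
replace slot 3: 2·(18+44) − 6 = 118 → (18,44,118)

18,44,118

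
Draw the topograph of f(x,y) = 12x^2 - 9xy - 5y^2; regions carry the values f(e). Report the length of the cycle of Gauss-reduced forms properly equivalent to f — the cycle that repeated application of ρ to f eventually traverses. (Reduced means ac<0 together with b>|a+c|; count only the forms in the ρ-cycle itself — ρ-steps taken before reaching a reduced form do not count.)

D = 321, ⌊√D⌋ = 17
descent: ρ → (-5,9,12)  [lands on river]
river: ρ → (12,15,-2)
river: ρ → (-2,17,4)
river: ρ → (4,15,-6)
river: ρ → (-6,9,10)
river: ρ → (10,11,-5)
ρ-cycle length = 6 (tail of 1 descent step not counted)

6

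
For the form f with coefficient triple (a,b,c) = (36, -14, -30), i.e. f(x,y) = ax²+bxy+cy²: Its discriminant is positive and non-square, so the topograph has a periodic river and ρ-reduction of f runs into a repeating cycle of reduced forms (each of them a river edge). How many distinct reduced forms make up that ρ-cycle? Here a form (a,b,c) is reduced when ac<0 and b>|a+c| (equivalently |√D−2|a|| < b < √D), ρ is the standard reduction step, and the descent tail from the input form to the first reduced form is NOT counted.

D = 4516, ⌊√D⌋ = 67
descent: ρ → (-30,14,36)  [lands on river]
river: ρ → (36,58,-8)
river: ρ → (-8,54,50)
river: ρ → (50,46,-12)
river: ρ → (-12,50,42)
river: ρ → (42,34,-20)
river: ρ → (-20,46,30)
river: ρ → (30,14,-36)
river: ρ → (-36,58,8)
river: ρ → (8,54,-50)
river: ρ → (-50,46,12)
river: ρ → (12,50,-42)
river: ρ → (-42,34,20)
river: ρ → (20,46,-30)
ρ-cycle length = 14 (tail of 1 descent step not counted)

14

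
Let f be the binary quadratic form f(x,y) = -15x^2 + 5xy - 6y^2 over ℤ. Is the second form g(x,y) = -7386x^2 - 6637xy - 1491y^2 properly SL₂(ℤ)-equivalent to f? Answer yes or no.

D₁ = -335, D₂ = -335
f is negative-definite; reduce −f:
−f: flip: (15,-5,6)→(6,5,15)
−f: reduced (well bottom): (6,5,15) with a≤c, −a<b≤a
flip sign back: reduced form of f is (-6,-5,-15)
g is negative-definite; reduce −g:
−g: flip: (7386,6637,1491)→(1491,-6637,7386)
−g: translate: b→-673 (≡-6637 mod 2982), so (1491,-6637,7386)→(1491,-673,76)
−g: flip: (1491,-673,76)→(76,673,1491)
−g: translate: b→65 (≡673 mod 152), so (76,673,1491)→(76,65,15)
−g: flip: (76,65,15)→(15,-65,76)
−g: translate: b→-5 (≡-65 mod 30), so (15,-65,76)→(15,-5,6)
−g: flip: (15,-5,6)→(6,5,15)
−g: reduced (well bottom): (6,5,15) with a≤c, −a<b≤a
flip sign back: reduced form of g is (-6,-5,-15)
reduced forms (-6, -5, -15) vs (-6, -5, -15) ⇒ equivalent

yes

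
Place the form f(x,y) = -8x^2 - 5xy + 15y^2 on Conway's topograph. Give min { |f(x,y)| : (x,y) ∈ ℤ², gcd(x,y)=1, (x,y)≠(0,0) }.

descent: ρ → (15,5,-8)
descent: ρ → (-8,11,12)  [lands on river]
river: ρ → (12,13,-7)
river: ρ → (-7,15,10)
river: ρ → (10,5,-12)
river: ρ → (-12,19,3)
river: ρ → (3,17,-18)
river: ρ → (-18,19,2)
river: ρ → (2,21,-8)
closes: descent 2, river 8
min |a| on river = 2

2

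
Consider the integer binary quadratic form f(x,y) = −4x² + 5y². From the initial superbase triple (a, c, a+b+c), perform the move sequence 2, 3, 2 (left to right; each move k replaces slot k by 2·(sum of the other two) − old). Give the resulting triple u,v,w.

start (-4,5,1) = (f(1,0),f(0,1),f(1,1))
replace slot 2: 2·((-4)+1) − 5 = -11 → (-4,-11,1)
replace slot 3: 2·((-4)+(-11)) − 1 = -31 → (-4,-11,-31)
replace slot 2: 2·((-4)+(-31)) − (-11) = -59 → (-4,-59,-31)

-4,-59,-31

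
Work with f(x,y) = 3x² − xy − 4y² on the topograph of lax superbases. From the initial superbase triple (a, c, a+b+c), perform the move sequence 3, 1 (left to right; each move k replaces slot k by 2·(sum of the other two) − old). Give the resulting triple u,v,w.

start (3,-4,-2) = (f(1,0),f(0,1),f(1,1))
replace slot 3: 2·(3+(-4)) − (-2) = 0 → (3,-4,0)
replace slot 1: 2·((-4)+0) − 3 = -11 → (-11,-4,0)

-11,-4,0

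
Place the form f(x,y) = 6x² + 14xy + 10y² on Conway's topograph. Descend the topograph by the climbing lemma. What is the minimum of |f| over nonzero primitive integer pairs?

translate: b→2 (≡14 mod 12), so (6,14,10)→(6,2,2)
flip: (6,2,2)→(2,-2,6)
translate: b→2 (≡-2 mod 4), so (2,-2,6)→(2,2,6)
reduced (well bottom): (2,2,6) with a≤c, −a<b≤a
well minimum = a = 2

2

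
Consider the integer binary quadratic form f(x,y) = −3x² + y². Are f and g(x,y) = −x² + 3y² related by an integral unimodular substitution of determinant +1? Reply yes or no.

D₁ = 12, D₂ = 12
river cycle of f (length 2): (1, 2, -2), (-2, 2, 1)
river cycle of g (length 2): (-1, 2, 2), (2, 2, -1)
cycles differ ⇒ inequivalent

no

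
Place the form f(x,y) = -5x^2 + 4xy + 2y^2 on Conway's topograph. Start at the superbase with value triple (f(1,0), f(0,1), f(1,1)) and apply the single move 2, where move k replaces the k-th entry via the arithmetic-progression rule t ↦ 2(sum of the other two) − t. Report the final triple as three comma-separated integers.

start (-5,2,1) = (f(1,0),f(0,1),f(1,1))
replace slot 2: 2·((-5)+1) − 2 = -10 → (-5,-10,1)

-5,-10,1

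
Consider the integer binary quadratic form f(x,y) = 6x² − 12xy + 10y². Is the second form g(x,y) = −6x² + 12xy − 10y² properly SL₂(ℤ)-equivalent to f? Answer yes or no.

D₁ = -96, D₂ = -96
f: translate: b→0 (≡-12 mod 12), so (6,-12,10)→(6,0,4)
f: flip: (6,0,4)→(4,0,6)
f: reduced (well bottom): (4,0,6) with a≤c, −a<b≤a
g is negative-definite; reduce −g:
−g: translate: b→0 (≡-12 mod 12), so (6,-12,10)→(6,0,4)
−g: flip: (6,0,4)→(4,0,6)
−g: reduced (well bottom): (4,0,6) with a≤c, −a<b≤a
flip sign back: reduced form of g is (-4,0,-6)
reduced forms (4, 0, 6) vs (-4, 0, -6) ⇒ inequivalent

no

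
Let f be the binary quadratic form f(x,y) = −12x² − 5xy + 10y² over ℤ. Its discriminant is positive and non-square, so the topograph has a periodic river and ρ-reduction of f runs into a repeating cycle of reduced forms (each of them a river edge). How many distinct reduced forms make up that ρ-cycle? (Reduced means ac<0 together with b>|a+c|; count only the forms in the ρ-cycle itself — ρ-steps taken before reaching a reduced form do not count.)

D = 505, ⌊√D⌋ = 22
descent: ρ → (10,5,-12)  [lands on river]
river: ρ → (-12,19,3)
river: ρ → (3,17,-18)
river: ρ → (-18,19,2)
river: ρ → (2,21,-8)
river: ρ → (-8,11,12)
river: ρ → (12,13,-7)
river: ρ → (-7,15,10)
ρ-cycle length = 8 (tail of 1 descent step not counted)

8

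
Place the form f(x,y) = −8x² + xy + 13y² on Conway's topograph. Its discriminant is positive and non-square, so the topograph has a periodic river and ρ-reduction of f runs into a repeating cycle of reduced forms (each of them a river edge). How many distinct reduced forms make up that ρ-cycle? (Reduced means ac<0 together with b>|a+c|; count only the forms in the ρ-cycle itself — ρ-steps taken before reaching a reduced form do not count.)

D = 417, ⌊√D⌋ = 20
descent: ρ → (13,-1,-8)
descent: ρ → (-8,17,4)  [lands on river]
river: ρ → (4,15,-12)
river: ρ → (-12,9,7)
river: ρ → (7,19,-2)
river: ρ → (-2,17,16)
river: ρ → (16,15,-3)
river: ρ → (-3,15,16)
river: ρ → (16,17,-2)
river: ρ → (-2,19,7)
river: ρ → (7,9,-12)
river: ρ → (-12,15,4)
river: ρ → (4,17,-8)
river: ρ → (-8,15,6)
river: ρ → (6,9,-14)
river: ρ → (-14,19,1)
river: ρ → (1,19,-14)
river: ρ → (-14,9,6)
river: ρ → (6,15,-8)
ρ-cycle length = 18 (tail of 2 descent steps not counted)

18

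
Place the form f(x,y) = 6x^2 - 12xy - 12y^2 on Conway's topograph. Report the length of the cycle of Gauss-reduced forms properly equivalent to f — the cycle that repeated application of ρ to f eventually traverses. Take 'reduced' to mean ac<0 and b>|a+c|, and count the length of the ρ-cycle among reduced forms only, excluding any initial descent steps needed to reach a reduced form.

D = 432, ⌊√D⌋ = 20
descent: ρ → (-12,12,6)  [lands on river]
river: ρ → (6,12,-12)
ρ-cycle length = 2 (tail of 1 descent step not counted)

2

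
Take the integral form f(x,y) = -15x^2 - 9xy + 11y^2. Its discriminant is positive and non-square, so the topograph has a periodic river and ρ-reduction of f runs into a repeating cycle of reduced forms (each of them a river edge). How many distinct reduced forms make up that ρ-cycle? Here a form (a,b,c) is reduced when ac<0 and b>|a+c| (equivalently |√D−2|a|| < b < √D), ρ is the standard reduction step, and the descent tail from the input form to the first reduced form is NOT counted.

D = 741, ⌊√D⌋ = 27
descent: ρ → (11,9,-15)  [lands on river]
river: ρ → (-15,21,5)
river: ρ → (5,19,-19)
river: ρ → (-19,19,5)
river: ρ → (5,21,-15)
river: ρ → (-15,9,11)
river: ρ → (11,13,-13)
river: ρ → (-13,13,11)
ρ-cycle length = 8 (tail of 1 descent step not counted)

8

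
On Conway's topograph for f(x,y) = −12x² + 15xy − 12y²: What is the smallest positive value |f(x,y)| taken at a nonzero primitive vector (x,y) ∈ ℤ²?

translate: b→9 (≡-15 mod 24), so (12,-15,12)→(12,9,9)
flip: (12,9,9)→(9,-9,12)
translate: b→9 (≡-9 mod 18), so (9,-9,12)→(9,9,12)
reduced (well bottom): (9,9,12) with a≤c, −a<b≤a
well minimum |f| = |-9| = 9 (negative-definite)

9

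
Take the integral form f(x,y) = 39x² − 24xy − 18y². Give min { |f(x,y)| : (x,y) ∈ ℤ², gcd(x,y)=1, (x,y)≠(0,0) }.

descent: ρ → (-18,24,39)  [lands on river]
river: ρ → (39,54,-3)
river: ρ → (-3,54,39)
river: ρ → (39,24,-18)
river: ρ → (-18,48,15)
river: ρ → (15,42,-27)
river: ρ → (-27,12,30)
river: ρ → (30,48,-9)
river: ρ → (-9,42,45)
river: ρ → (45,48,-6)
river: ρ → (-6,48,45)
river: ρ → (45,42,-9)
river: ρ → (-9,48,30)
river: ρ → (30,12,-27)
river: ρ → (-27,42,15)
river: ρ → (15,48,-18)
closes: descent 1, river 16
min |a| on river = 3

3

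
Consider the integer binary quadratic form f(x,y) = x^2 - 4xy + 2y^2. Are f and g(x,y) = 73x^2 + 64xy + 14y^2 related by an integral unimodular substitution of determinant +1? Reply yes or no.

D₁ = 8, D₂ = 8
river cycle of f (length 2): (-1, 2, 1), (1, 2, -1)
river cycle of g (length 2): (1, 2, -1), (-1, 2, 1)
cycles coincide ⇒ equivalent

yes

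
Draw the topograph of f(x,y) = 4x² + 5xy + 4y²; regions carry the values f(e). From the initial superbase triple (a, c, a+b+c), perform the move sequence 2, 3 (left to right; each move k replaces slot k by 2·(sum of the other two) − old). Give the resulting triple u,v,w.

start (4,4,13) = (f(1,0),f(0,1),f(1,1))
replace slot 2: 2·(4+13) − 4 = 30 → (4,30,13)
replace slot 3: 2·(4+30) − 13 = 55 → (4,30,55)

4,30,55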